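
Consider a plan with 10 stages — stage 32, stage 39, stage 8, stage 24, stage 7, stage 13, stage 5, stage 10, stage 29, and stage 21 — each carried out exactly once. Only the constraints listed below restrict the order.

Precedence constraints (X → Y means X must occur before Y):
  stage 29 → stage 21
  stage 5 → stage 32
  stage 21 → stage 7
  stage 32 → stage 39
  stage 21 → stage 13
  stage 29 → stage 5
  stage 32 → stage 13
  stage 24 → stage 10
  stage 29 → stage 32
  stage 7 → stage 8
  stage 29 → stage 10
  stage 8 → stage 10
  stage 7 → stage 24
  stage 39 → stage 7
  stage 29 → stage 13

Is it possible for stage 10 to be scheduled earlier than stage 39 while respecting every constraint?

No

The constraints give a chain stage 39 → stage 7 → stage 8 → stage 10, which forces stage 39 before stage 10.
So no valid ordering can have stage 10 before stage 39.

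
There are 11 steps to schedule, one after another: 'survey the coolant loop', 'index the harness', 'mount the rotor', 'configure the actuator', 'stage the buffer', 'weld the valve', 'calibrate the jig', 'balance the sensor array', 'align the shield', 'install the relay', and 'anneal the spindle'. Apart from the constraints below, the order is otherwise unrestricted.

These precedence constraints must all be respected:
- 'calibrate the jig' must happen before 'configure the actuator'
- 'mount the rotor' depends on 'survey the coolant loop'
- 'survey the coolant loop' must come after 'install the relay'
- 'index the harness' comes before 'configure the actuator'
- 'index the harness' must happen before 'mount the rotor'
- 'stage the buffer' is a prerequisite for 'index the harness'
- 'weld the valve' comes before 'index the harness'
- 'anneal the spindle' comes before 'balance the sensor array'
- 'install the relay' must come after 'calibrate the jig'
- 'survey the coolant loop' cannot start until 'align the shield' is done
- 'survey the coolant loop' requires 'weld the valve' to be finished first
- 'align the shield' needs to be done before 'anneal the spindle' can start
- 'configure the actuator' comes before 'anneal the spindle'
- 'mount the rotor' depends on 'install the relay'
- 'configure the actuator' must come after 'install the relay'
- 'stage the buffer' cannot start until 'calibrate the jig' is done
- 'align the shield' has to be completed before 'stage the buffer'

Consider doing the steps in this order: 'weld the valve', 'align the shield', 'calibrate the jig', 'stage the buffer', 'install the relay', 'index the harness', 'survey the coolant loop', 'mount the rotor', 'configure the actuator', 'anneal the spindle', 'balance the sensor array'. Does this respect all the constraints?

Going through the constraints one by one, each required predecessor appears earlier in the sequence than its dependent — e.g. 'align the shield' (position 2) is before 'anneal the spindle' (position 10), as required.

Yes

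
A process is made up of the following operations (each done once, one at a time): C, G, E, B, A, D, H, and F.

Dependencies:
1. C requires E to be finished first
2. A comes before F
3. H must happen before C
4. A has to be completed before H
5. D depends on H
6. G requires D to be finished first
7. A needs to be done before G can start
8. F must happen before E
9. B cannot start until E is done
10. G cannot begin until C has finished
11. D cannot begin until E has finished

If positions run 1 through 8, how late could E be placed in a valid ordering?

4

Every operation that must follow E has to come after it. Tracing all chains starting from E, those operations are: C, G, B, D — 4 in total.
So at least 4 operations follow E, putting E no later than position 4. That position is achievable by scheduling everything else first.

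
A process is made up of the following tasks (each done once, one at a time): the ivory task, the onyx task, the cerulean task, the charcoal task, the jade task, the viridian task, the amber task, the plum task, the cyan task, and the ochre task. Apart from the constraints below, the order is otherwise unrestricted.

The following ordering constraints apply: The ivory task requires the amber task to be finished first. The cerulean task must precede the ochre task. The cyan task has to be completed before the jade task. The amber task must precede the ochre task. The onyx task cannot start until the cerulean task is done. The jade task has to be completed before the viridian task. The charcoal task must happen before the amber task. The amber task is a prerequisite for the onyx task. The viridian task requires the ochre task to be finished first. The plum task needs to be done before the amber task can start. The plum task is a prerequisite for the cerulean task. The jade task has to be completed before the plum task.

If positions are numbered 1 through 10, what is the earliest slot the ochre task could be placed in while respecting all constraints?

Working backwards through the constraints from the ochre task, its full set of required predecessors is the cerulean task, the charcoal task, the jade task, the amber task, the plum task, the cyan task — 6 of them.
With 6 mandatory predecessors, the earliest the ochre task can sit is position 6+1 = 7, and placing just those 6 first achieves it.

7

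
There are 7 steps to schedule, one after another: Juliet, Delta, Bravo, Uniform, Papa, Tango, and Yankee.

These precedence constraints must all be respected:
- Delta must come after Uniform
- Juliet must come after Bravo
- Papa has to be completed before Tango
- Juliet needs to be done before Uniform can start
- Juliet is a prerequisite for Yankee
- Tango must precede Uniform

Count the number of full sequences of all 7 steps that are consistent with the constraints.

22

The steps with no prerequisites are Bravo, Papa; any of them can be placed first.
Counting all ways to extend the partial order to a total order gives 22.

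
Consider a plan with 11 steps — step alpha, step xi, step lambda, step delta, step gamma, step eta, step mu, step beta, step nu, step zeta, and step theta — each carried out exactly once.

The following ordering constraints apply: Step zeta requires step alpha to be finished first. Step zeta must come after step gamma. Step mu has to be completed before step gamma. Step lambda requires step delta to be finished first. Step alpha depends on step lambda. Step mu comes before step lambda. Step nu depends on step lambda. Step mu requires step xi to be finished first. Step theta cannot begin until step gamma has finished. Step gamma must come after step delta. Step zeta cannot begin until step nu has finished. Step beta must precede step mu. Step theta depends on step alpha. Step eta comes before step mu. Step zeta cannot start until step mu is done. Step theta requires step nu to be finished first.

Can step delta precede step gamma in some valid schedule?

Yes

Every valid ordering already has step delta before step gamma (the constraints require it), so in particular at least one does.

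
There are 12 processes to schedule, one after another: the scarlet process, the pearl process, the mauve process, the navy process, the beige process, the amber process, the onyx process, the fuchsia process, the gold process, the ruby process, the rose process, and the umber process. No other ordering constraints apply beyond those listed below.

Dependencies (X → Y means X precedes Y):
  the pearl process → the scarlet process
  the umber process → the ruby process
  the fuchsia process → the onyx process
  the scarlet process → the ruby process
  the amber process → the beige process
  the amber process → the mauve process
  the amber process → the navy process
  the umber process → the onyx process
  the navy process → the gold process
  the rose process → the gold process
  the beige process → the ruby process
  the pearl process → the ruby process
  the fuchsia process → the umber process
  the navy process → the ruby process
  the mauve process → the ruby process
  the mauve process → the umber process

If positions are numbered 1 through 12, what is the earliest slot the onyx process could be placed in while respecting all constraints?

Every process that must precede the onyx process has to come before it. Tracing all chains that end at the onyx process, those processes are: the mauve process, the amber process, the fuchsia process, the umber process — 4 in total.
With 4 mandatory predecessors, the earliest the onyx process can sit is position 4+1 = 5, and placing just those 4 first achieves it.

5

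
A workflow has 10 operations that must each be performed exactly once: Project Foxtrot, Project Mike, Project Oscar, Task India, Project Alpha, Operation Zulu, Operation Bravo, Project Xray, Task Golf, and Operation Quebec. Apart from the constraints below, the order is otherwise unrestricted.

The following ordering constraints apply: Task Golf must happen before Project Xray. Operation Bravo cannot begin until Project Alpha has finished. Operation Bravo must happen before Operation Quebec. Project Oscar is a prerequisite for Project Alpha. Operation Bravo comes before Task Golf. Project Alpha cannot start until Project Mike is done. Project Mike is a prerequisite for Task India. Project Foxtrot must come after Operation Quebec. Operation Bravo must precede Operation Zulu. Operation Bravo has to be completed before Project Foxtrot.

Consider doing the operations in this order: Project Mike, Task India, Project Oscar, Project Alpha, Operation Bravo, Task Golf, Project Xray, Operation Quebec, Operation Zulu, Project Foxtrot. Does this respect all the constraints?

Yes

Every stated constraint is respected: Operation Bravo sits at position 5, ahead of Project Foxtrot at position 10, and each of the other listed pairs likewise has the predecessor earlier in the sequence.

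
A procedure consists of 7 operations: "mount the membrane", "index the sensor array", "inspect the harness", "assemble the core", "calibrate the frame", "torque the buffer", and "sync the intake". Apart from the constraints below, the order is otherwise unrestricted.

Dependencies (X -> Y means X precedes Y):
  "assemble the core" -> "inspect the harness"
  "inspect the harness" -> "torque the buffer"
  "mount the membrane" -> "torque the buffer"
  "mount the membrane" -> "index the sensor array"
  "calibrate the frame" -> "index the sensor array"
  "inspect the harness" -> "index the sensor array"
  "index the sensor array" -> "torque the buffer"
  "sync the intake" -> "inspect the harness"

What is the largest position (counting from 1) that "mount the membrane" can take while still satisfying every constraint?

Every operation that must follow "mount the membrane" has to come after it. Tracing all chains starting from "mount the membrane", those operations are: "index the sensor array", "torque the buffer" — 2 in total.
So at least 2 operations follow "mount the membrane", putting "mount the membrane" no later than position 5. That position is achievable by scheduling everything else first.

5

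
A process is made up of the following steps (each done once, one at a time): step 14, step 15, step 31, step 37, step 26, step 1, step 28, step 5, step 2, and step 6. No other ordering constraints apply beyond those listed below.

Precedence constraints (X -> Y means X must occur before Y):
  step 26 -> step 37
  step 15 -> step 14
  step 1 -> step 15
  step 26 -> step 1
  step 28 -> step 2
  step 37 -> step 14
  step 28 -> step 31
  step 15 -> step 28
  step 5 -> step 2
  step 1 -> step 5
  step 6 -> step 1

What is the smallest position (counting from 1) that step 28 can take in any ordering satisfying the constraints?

5

Working backwards through the constraints from step 28, its full set of required predecessors is step 15, step 26, step 1, step 6 — 4 of them.
So at minimum 4 steps come before step 28, putting step 28 no earlier than position 5. That position is achievable by scheduling exactly those predecessors first.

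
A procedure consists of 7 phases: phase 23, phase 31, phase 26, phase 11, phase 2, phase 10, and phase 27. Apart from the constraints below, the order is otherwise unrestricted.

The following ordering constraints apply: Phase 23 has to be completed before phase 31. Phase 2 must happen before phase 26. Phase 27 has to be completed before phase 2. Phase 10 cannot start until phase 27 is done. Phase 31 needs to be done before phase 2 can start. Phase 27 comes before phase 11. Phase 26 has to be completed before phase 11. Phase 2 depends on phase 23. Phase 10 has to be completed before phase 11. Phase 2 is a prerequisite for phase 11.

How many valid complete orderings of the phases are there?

2 phases have no prerequisites (phase 23, phase 27), so any of them could come first.
Systematically extending each partial ordering one phase at a time and counting, there are 12 complete orderings.

12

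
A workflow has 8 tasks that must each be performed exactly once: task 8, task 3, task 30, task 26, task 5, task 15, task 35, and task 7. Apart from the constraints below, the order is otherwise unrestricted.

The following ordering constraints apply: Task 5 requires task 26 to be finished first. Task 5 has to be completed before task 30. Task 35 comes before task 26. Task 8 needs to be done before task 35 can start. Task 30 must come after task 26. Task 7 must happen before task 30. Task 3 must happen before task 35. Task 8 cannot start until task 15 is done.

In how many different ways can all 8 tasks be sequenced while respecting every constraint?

3 tasks have no prerequisites (task 3, task 15, task 7), so any of them could come first.
Enumerating by repeatedly choosing an available task (one whose prerequisites are all placed) gives 21 distinct complete orderings.

21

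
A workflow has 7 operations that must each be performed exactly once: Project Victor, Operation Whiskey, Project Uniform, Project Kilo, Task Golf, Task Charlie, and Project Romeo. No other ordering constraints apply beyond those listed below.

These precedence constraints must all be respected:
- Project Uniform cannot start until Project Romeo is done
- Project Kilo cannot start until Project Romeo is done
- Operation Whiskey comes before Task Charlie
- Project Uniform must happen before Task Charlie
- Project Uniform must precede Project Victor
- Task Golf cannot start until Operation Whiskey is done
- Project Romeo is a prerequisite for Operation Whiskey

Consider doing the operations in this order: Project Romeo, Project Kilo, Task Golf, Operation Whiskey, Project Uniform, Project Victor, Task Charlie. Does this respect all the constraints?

No

Here Operation Whiskey comes after Task Golf.
Since Operation Whiskey is required before Task Golf, the ordering is invalid.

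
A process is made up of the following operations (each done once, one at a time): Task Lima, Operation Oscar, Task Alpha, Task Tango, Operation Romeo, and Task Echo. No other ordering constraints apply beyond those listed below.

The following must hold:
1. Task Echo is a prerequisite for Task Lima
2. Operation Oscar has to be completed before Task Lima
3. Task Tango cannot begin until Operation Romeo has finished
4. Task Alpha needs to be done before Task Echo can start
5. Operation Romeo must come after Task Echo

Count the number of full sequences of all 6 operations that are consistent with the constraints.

12

2 operations have no prerequisites (Operation Oscar, Task Alpha), so any of them could come first.
Systematically extending each partial ordering one operation at a time and counting, there are 12 complete orderings.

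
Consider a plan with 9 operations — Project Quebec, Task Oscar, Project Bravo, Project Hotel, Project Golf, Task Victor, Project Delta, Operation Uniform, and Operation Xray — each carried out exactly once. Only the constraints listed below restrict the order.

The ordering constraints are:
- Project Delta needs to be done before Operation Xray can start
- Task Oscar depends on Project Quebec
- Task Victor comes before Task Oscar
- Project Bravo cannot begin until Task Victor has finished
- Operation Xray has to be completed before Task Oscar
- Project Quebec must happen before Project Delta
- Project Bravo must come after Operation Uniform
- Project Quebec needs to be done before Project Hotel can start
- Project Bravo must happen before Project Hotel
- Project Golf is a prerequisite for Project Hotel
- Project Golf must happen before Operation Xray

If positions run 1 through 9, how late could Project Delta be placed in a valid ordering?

7

Every operation that must follow Project Delta has to come after it. Tracing all chains starting from Project Delta, those operations are: Task Oscar, Operation Xray — 2 in total.
With 2 mandatory successors out of 9 operations total, the latest slot for Project Delta is 9−2 = 7, and it's reachable by doing all non-successors before Project Delta.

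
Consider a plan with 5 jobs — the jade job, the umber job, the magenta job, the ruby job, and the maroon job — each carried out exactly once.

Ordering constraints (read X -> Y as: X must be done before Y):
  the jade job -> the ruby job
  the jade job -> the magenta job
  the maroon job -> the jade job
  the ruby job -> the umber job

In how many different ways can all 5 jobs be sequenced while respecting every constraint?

3

The maroon job is the only job with nothing required before it, so every ordering starts there.
Counting all ways to extend the partial order to a total order gives 3.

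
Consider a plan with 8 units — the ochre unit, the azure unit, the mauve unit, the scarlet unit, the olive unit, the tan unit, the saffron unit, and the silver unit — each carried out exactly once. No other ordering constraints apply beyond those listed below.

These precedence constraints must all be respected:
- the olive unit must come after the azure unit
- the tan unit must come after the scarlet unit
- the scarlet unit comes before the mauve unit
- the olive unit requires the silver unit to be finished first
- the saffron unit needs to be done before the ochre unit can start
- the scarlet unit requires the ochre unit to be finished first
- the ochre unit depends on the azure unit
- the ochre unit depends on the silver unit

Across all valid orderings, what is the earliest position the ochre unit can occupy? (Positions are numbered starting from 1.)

The units that are forced before the ochre unit, directly or transitively, are the azure unit, the saffron unit, the silver unit. That's 3 units.
So at minimum 3 units come before the ochre unit, putting the ochre unit no earlier than position 4. That position is achievable by scheduling exactly those predecessors first.

4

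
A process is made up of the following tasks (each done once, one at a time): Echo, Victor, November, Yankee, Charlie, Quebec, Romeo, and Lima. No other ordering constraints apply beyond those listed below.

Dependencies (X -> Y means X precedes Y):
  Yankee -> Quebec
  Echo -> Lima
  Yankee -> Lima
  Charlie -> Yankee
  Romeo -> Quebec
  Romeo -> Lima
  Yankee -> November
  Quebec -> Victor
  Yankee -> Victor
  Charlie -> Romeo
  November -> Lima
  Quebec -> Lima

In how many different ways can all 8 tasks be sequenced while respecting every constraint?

The tasks with no prerequisites are Echo, Charlie; any of them can be placed first.
Systematically extending each partial ordering one task at a time and counting, there are 79 complete orderings.

79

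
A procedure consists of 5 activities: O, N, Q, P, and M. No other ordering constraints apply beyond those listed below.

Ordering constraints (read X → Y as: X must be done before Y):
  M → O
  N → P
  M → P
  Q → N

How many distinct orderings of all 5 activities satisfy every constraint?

9

2 activities have no prerequisites (Q, M), so any of them could come first.
Enumerating by repeatedly choosing an available activity (one whose prerequisites are all placed) gives 9 distinct complete orderings.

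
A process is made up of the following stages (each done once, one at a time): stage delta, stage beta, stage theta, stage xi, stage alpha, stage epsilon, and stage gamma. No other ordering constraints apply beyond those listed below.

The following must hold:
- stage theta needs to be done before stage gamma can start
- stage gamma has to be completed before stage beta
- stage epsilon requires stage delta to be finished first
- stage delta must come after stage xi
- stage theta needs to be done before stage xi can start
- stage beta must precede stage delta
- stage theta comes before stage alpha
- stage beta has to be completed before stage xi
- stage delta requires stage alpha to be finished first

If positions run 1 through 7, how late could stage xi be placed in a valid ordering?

Following every chain forward from stage xi, the stages that must come later are stage delta, stage epsilon — 2 of them.
So at least 2 stages follow stage xi, putting stage xi no later than position 5. That position is achievable by scheduling everything else first.

5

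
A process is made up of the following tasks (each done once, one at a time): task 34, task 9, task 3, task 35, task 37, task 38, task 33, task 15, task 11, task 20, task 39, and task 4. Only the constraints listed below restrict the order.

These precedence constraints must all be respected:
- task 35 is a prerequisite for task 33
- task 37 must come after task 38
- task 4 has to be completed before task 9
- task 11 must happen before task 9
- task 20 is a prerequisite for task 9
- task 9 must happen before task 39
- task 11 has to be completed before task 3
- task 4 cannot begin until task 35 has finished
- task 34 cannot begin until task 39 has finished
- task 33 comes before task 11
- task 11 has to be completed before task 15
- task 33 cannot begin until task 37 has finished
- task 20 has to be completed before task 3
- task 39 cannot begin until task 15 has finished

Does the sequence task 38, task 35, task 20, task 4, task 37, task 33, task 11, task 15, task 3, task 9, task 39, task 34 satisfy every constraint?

Checking each listed constraint against this order: for instance, task 20 is in position 3 and task 9 in position 10, so that constraint holds — and the remaining constraints check out the same way.

Yes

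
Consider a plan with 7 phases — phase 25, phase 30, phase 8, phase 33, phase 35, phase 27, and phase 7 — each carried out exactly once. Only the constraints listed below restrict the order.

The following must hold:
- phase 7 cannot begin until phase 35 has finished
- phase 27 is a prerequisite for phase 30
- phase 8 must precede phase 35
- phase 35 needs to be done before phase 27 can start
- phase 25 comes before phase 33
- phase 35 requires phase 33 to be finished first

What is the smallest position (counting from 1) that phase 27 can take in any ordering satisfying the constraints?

5

The phases that are forced before phase 27, directly or transitively, are phase 25, phase 8, phase 33, phase 35. That's 4 phases.
So at minimum 4 phases come before phase 27, putting phase 27 no earlier than position 5. That position is achievable by scheduling exactly those predecessors first.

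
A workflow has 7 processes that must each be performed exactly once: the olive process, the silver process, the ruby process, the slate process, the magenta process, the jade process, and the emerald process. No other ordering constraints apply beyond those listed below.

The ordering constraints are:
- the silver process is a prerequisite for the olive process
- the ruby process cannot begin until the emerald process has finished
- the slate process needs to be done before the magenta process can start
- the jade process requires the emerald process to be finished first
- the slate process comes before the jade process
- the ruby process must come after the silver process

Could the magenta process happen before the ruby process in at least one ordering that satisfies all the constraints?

Nothing in the constraints forces the ruby process before the magenta process — there is no chain from the ruby process to the magenta process.
So a valid ordering placing the magenta process earlier than the ruby process exists.

Yes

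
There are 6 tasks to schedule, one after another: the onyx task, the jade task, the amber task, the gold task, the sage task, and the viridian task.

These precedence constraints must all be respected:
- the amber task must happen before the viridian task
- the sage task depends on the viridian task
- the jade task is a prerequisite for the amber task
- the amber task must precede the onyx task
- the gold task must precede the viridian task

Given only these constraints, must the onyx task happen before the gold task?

No chain of constraints connects the onyx task to the gold task in either direction.
A valid ordering placing the gold task before the onyx task exists, so the answer is no.

No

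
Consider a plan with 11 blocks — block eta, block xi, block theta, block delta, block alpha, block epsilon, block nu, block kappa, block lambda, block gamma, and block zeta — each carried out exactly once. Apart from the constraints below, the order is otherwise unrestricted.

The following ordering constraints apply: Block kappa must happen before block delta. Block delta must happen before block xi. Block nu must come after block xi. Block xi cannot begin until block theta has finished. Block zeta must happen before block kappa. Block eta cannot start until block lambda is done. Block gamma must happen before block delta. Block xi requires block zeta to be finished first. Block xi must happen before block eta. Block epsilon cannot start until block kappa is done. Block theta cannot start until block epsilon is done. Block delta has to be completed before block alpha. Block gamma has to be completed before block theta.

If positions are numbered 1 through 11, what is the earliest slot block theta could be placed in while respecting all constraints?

Working backwards through the constraints from block theta, its full set of required predecessors is block epsilon, block kappa, block gamma, block zeta — 4 of them.
With 4 mandatory predecessors, the earliest block theta can sit is position 4+1 = 5, and placing just those 4 first achieves it.

5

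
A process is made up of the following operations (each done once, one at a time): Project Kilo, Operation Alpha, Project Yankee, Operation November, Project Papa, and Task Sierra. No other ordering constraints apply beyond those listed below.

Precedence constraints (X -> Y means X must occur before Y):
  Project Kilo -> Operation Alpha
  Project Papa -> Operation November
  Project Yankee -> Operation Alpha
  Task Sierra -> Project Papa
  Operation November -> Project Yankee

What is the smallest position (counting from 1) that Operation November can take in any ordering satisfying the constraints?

The operations that are forced before Operation November, directly or transitively, are Project Papa, Task Sierra. That's 2 operations.
With 2 mandatory predecessors, the earliest Operation November can sit is position 2+1 = 3, and placing just those 2 first achieves it.

3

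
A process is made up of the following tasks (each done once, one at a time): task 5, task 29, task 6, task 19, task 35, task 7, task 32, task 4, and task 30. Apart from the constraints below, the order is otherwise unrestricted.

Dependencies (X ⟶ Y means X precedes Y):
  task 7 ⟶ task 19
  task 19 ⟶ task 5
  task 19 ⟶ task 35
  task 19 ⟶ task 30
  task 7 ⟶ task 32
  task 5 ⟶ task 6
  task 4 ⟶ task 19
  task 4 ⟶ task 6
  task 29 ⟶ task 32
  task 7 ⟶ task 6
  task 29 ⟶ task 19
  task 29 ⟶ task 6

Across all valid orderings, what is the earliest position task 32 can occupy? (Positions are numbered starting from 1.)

3

The tasks that are forced before task 32, directly or transitively, are task 29, task 7. That's 2 tasks.
With 2 mandatory predecessors, the earliest task 32 can sit is position 2+1 = 3, and placing just those 2 first achieves it.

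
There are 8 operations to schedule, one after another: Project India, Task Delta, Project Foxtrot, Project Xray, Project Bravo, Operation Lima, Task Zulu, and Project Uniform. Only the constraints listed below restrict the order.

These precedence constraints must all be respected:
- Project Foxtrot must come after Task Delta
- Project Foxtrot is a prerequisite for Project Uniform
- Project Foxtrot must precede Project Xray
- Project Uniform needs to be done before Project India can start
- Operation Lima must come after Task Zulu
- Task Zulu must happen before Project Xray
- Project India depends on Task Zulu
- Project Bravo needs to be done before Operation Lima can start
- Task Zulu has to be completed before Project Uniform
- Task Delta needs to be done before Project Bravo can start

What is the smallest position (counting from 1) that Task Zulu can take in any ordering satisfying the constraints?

1

Nothing is required before Task Zulu; it can be the very first operation.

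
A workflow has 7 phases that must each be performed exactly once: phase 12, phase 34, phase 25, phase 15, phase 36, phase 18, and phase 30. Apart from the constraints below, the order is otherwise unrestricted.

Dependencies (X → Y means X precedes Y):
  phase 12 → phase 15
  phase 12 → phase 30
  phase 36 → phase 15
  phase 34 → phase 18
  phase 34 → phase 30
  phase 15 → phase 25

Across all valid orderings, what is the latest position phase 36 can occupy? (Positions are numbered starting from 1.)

Every phase that must follow phase 36 has to come after it. Tracing all chains starting from phase 36, those phases are: phase 25, phase 15 — 2 in total.
With 2 mandatory successors out of 7 phases total, the latest slot for phase 36 is 7−2 = 5, and it's reachable by doing all non-successors before phase 36.

5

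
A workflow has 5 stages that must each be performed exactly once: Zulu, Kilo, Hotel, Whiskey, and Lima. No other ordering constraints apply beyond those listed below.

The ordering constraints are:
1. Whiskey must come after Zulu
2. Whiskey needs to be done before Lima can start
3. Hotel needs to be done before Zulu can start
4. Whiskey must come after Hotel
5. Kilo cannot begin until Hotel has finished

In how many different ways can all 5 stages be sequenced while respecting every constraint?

Only Hotel has no prerequisites, so it must go first.
Counting all ways to extend the partial order to a total order gives 4.

4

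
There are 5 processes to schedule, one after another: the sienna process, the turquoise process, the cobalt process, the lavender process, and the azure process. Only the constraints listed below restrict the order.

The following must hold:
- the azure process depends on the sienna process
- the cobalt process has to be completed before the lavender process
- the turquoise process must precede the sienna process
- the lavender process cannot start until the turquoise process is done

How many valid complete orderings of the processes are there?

9

The processes with no prerequisites are the turquoise process, the cobalt process; any of them can be placed first.
Systematically extending each partial ordering one process at a time and counting, there are 9 complete orderings.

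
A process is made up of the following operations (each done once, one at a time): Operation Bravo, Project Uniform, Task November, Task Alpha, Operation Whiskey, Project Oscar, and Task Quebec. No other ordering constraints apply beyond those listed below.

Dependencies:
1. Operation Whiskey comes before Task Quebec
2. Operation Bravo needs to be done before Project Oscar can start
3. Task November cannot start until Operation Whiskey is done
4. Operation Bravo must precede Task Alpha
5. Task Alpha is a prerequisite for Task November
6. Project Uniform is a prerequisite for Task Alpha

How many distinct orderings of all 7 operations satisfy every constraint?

136

The operations with no prerequisites are Operation Bravo, Project Uniform, Operation Whiskey; any of them can be placed first.
Systematically extending each partial ordering one operation at a time and counting, there are 136 complete orderings.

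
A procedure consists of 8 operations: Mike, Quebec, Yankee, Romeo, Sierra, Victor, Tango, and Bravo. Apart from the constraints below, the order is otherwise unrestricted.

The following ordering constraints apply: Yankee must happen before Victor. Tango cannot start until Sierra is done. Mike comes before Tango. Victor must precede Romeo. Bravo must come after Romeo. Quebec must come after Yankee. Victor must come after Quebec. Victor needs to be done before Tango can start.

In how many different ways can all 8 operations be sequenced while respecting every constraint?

The operations with no prerequisites are Mike, Yankee, Sierra; any of them can be placed first.
Counting all ways to extend the partial order to a total order gives 92.

92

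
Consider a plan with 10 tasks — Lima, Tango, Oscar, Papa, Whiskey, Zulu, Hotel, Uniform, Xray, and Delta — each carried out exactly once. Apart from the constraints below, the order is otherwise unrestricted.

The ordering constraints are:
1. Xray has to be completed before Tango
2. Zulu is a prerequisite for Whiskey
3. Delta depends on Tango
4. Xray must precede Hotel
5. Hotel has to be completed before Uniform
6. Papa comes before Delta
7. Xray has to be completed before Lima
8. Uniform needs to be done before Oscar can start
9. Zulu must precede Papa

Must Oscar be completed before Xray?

No

The constraints actually force Xray before Oscar (via Xray → Hotel → Uniform → Oscar), not the other way around.
So Oscar never precedes Xray.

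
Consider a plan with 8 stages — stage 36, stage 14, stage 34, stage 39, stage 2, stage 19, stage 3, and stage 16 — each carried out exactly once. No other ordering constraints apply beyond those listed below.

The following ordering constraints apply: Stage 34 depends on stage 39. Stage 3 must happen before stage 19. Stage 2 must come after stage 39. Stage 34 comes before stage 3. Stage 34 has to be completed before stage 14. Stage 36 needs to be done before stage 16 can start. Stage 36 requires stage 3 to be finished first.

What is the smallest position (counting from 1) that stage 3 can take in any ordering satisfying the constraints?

3

Working backwards through the constraints from stage 3, its full set of required predecessors is stage 34, stage 39 — 2 of them.
With 2 mandatory predecessors, the earliest stage 3 can sit is position 2+1 = 3, and placing just those 2 first achieves it.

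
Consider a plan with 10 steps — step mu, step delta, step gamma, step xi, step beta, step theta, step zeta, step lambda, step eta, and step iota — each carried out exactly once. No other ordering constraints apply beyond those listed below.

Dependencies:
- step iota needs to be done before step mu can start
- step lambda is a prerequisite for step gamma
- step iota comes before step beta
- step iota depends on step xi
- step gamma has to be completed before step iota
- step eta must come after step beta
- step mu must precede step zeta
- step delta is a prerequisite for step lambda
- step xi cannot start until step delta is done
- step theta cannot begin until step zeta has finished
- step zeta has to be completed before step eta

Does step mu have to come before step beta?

Step mu and step beta are not related by any chain of constraints.
So step mu can come before step beta or after — it is not forced.

No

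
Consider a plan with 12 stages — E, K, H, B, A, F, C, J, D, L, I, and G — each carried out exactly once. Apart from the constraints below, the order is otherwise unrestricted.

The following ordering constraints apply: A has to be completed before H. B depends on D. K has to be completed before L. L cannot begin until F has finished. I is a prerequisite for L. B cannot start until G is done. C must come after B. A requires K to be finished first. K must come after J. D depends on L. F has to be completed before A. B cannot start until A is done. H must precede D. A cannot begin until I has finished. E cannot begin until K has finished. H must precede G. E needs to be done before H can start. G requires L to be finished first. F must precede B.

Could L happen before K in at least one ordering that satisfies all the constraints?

No

There is a dependency chain K → L, so L always comes after K.
Hence L can never be scheduled before K.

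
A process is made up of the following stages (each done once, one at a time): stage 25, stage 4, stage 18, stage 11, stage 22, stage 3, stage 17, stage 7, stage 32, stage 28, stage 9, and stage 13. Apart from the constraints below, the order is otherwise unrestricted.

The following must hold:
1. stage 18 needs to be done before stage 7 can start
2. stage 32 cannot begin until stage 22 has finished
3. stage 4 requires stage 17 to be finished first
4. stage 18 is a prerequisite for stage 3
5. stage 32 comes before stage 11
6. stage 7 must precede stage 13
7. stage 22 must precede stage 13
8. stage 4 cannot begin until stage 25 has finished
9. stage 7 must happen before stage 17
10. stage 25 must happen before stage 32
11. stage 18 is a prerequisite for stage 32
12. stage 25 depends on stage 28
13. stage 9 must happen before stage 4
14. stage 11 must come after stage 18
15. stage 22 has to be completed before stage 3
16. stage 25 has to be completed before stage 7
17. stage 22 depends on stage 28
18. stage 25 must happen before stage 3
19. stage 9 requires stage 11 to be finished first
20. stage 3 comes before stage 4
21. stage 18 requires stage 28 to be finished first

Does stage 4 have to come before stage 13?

Stage 4 and stage 13 are not related by any chain of constraints.
There exist valid orderings with stage 13 before stage 4, so stage 4 is not required to come first.

No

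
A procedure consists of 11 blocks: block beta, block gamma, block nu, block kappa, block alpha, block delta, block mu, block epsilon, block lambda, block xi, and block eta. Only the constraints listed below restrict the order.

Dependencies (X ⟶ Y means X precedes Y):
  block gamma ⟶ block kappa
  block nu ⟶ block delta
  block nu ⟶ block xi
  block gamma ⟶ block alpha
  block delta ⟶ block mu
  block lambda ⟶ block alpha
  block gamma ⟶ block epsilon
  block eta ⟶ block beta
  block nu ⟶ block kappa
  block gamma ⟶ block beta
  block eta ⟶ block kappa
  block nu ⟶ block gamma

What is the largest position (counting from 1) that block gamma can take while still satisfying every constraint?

7

Every block that must follow block gamma has to come after it. Tracing all chains starting from block gamma, those blocks are: block beta, block kappa, block alpha, block epsilon — 4 in total.
So at least 4 blocks follow block gamma, putting block gamma no later than position 7. That position is achievable by scheduling everything else first.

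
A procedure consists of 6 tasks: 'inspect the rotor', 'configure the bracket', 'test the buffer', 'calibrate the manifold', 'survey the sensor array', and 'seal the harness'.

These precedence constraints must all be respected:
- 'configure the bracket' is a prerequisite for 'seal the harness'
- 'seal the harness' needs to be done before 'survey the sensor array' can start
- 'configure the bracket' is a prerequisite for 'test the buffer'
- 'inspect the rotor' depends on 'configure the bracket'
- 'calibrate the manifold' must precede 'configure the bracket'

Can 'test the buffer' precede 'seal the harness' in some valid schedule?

Yes

The constraints leave 'test the buffer' and 'seal the harness' unordered relative to each other; nothing requires 'seal the harness' earlier.
That means at least one valid schedule has 'test the buffer' before 'seal the harness'.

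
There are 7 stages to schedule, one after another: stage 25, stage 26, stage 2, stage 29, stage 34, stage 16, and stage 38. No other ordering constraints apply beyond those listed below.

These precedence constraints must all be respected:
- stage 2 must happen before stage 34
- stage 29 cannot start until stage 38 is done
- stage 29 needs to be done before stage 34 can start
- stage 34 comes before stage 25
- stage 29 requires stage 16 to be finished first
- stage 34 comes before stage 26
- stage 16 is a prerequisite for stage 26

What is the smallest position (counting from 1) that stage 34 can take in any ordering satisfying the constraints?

Working backwards through the constraints from stage 34, its full set of required predecessors is stage 2, stage 29, stage 16, stage 38 — 4 of them.
With 4 mandatory predecessors, the earliest stage 34 can sit is position 4+1 = 5, and placing just those 4 first achieves it.

5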